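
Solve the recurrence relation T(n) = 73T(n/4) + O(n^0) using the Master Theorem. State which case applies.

Master Theorem for T(n) = 73T(n/4) + O(n^0):

a = 73, b = 4, c = 0
log_b(a) = log_4(73) = 3.0949

Case 1: c = 0 < log_4(73) = 3.0949
T(n) = O(n^(log_4 73))

For T(n) = 73T(n/4) + O(n^0): log_4(73) = 3.0949. This is Case 1 of the Master Theorem (c < log_b(a), work dominated by leaves), giving O(n^(log_4 73)).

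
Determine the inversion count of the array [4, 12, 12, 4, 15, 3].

Finding inversions in [4, 12, 12, 4, 15, 3]:

(0, 5): arr[0]=4 > arr[5]=3
(1, 3): arr[1]=12 > arr[3]=4
(1, 5): arr[1]=12 > arr[5]=3
(2, 3): arr[2]=12 > arr[3]=4
(2, 5): arr[2]=12 > arr[5]=3
(3, 5): arr[3]=4 > arr[5]=3
(4, 5): arr[4]=15 > arr[5]=3

Total inversions: 7

The array has 7 inversion(s): (0,5), (1,3), (1,5), (2,3), (2,5), (3,5), (4,5). Each pair (i,j) satisfies i < j and arr[i] > arr[j].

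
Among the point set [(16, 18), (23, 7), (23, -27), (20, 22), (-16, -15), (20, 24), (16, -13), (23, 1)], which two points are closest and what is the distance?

Computing all pairwise distances among 8 points:

d((16, 18), (23, 7)) = 13.0384
d((16, 18), (23, -27)) = 45.5412
d((16, 18), (20, 22)) = 5.6569
d((16, 18), (-16, -15)) = 45.9674
d((16, 18), (20, 24)) = 7.2111
d((16, 18), (16, -13)) = 31.0
d((16, 18), (23, 1)) = 18.3848
d((23, 7), (23, -27)) = 34.0
d((23, 7), (20, 22)) = 15.2971
d((23, 7), (-16, -15)) = 44.7772
d((23, 7), (20, 24)) = 17.2627
d((23, 7), (16, -13)) = 21.1896
d((23, 7), (23, 1)) = 6.0
d((23, -27), (20, 22)) = 49.0918
d((23, -27), (-16, -15)) = 40.8044
d((23, -27), (20, 24)) = 51.0882
d((23, -27), (16, -13)) = 15.6525
d((23, -27), (23, 1)) = 28.0
d((20, 22), (-16, -15)) = 51.6236
d((20, 22), (20, 24)) = 2.0 <-- minimum
d((20, 22), (16, -13)) = 35.2278
d((20, 22), (23, 1)) = 21.2132
d((-16, -15), (20, 24)) = 53.0754
d((-16, -15), (16, -13)) = 32.0624
d((-16, -15), (23, 1)) = 42.1545
d((20, 24), (16, -13)) = 37.2156
d((20, 24), (23, 1)) = 23.1948
d((16, -13), (23, 1)) = 15.6525

Closest pair: (20, 22) and (20, 24) with distance 2.0

The closest pair is (20, 22) and (20, 24) with Euclidean distance 2.0. For 8 points, brute-force pairwise comparison is shown above. For large n, the divide-and-conquer algorithm (sort by x, recurse on halves, check the dividing strip) achieves O(n log n).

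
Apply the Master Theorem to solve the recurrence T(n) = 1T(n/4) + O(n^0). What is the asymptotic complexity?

Master Theorem for T(n) = 1T(n/4) + O(n^0):

a = 1, b = 4, c = 0
log_b(a) = log_4(1) = 0.0000

Case 2: c = 0 = log_4(1) = 0.0000
T(n) = O(n^0 log n) = O(log n)

For T(n) = 1T(n/4) + O(n^0): log_4(1) = 0.0000. This is Case 2 of the Master Theorem (c = log_b(a), equal work at all levels), giving O(log n).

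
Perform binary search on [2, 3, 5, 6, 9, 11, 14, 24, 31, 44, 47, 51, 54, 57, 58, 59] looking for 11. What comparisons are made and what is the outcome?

Binary search for 11 in [2, 3, 5, 6, 9, 11, 14, 24, 31, 44, 47, 51, 54, 57, 58, 59]:

lo=0, hi=15, mid=7, arr[mid]=24 -> 24 > 11, search left half
lo=0, hi=6, mid=3, arr[mid]=6 -> 6 < 11, search right half
lo=4, hi=6, mid=5, arr[mid]=11 -> Found target at index 5!

Binary search finds 11 at index 5 after 3 comparisons. The search repeatedly halves the search space by comparing with the middle element.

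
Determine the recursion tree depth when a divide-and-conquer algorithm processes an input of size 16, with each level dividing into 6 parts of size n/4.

For divide and conquer with division factor 4:

Problem sizes at each level:
Level 0: 16
Level 1: 4
Level 2: 1

The root is level 0 and the size-1 base case is level 2 (the tree spans levels 0 through 2, i.e. 3 levels counting the root), so the depth is the number of divisions: log_4(16) = 2

The recursion tree depth is log_4(16) = 2. At each level, the problem size is divided by 4, so it takes 2 divisions to reduce to a base case of size 1. The algorithm makes 6 recursive calls at each level.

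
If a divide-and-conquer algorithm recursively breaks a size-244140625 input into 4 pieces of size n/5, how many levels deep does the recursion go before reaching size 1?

For divide and conquer with division factor 5:

Problem sizes at each level:
Level 0: 244140625
Level 1: 48828125
Level 2: 9765625
Level 3: 1953125
Level 4: 390625
Level 5: 78125
Level 6: 15625
Level 7: 3125
Level 8: 625
Level 9: 125
Level 10: 25
Level 11: 5
Level 12: 1

The root is level 0 and the size-1 base case is level 12 (the tree spans levels 0 through 12, i.e. 13 levels counting the root), so the depth is the number of divisions: log_5(244140625) = 12

The recursion tree depth is log_5(244140625) = 12. At each level, the problem size is divided by 5, so it takes 12 divisions to reduce to a base case of size 1. The algorithm makes 4 recursive calls at each level.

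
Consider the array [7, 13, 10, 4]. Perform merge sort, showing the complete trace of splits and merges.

Merge sort trace:

Split: [7, 13, 10, 4] -> [7, 13] and [10, 4]
  Split: [7, 13] -> [7] and [13]
  Merge: [7] + [13] -> [7, 13]
  Split: [10, 4] -> [10] and [4]
  Merge: [10] + [4] -> [4, 10]
Merge: [7, 13] + [4, 10] -> [4, 7, 10, 13]

Final sorted array: [4, 7, 10, 13]

The merge sort proceeds by recursively splitting the array and merging sorted halves.
After all merges, the sorted array is [4, 7, 10, 13].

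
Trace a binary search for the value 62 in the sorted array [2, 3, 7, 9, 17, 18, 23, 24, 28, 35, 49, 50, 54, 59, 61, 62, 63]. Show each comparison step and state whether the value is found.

Binary search for 62 in [2, 3, 7, 9, 17, 18, 23, 24, 28, 35, 49, 50, 54, 59, 61, 62, 63]:

lo=0, hi=16, mid=8, arr[mid]=28 -> 28 < 62, search right half
lo=9, hi=16, mid=12, arr[mid]=54 -> 54 < 62, search right half
lo=13, hi=16, mid=14, arr[mid]=61 -> 61 < 62, search right half
lo=15, hi=16, mid=15, arr[mid]=62 -> Found target at index 15!

Binary search finds 62 at index 15 after 4 comparisons. The search repeatedly halves the search space by comparing with the middle element.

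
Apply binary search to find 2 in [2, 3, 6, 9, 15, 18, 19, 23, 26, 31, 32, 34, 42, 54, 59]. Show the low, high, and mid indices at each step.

Binary search for 2 in [2, 3, 6, 9, 15, 18, 19, 23, 26, 31, 32, 34, 42, 54, 59]:

lo=0, hi=14, mid=7, arr[mid]=23 -> 23 > 2, search left half
lo=0, hi=6, mid=3, arr[mid]=9 -> 9 > 2, search left half
lo=0, hi=2, mid=1, arr[mid]=3 -> 3 > 2, search left half
lo=0, hi=0, mid=0, arr[mid]=2 -> Found target at index 0!

Binary search finds 2 at index 0 after 4 comparisons. The search repeatedly halves the search space by comparing with the middle element.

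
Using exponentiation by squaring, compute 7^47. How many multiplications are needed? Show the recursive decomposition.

Computing 7^47 by squaring (build up from 7^1; each line after the first costs one multiplication):

7^1 = 7
7^2 = (7^1)^2 = 7^2 = 49
7^4 = (7^2)^2 = 49^2 = 2401
7^5 = 7 * 7^4 = 7 * 2401 = 16807
7^10 = (7^5)^2 = 16807^2 = 282475249
7^11 = 7 * 7^10 = 7 * 282475249 = 1977326743
7^22 = (7^11)^2 = 1977326743^2 = 3909821048582988049
7^23 = 7 * 7^22 = 7 * 3909821048582988049 = 27368747340080916343
7^46 = (7^23)^2 = 27368747340080916343^2 = 749048330965186233494494102694564493649
7^47 = 7 * 7^46 = 7 * 749048330965186233494494102694564493649 = 5243338316756303634461458718861951455543

Result: 5243338316756303634461458718861951455543
Multiplications needed: 9 (9 lines after 7^1)

7^47 = 5243338316756303634461458718861951455543. Using exponentiation by squaring, this requires 9 multiplications. The key idea: if the exponent is even, square the half-power; if odd, multiply by the base once.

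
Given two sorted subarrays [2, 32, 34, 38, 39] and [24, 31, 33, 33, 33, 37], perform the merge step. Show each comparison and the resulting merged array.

Merging process:

Compare 2 vs 24: take 2 from left. Merged: [2]
Compare 32 vs 24: take 24 from right. Merged: [2, 24]
Compare 32 vs 31: take 31 from right. Merged: [2, 24, 31]
Compare 32 vs 33: take 32 from left. Merged: [2, 24, 31, 32]
Compare 34 vs 33: take 33 from right. Merged: [2, 24, 31, 32, 33]
Compare 34 vs 33: take 33 from right. Merged: [2, 24, 31, 32, 33, 33]
Compare 34 vs 33: take 33 from right. Merged: [2, 24, 31, 32, 33, 33, 33]
Compare 34 vs 37: take 34 from left. Merged: [2, 24, 31, 32, 33, 33, 33, 34]
Compare 38 vs 37: take 37 from right. Merged: [2, 24, 31, 32, 33, 33, 33, 34, 37]
Append remaining from left: [38, 39]. Merged: [2, 24, 31, 32, 33, 33, 33, 34, 37, 38, 39]

Final merged array: [2, 24, 31, 32, 33, 33, 33, 34, 37, 38, 39]
Total comparisons: 9

The merged array is [2, 24, 31, 32, 33, 33, 33, 34, 37, 38, 39], requiring 9 comparisons. The merge step runs in O(n) time where n is the total number of elements.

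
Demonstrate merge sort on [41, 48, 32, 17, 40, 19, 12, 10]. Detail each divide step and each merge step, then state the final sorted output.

Merge sort trace:

Split: [41, 48, 32, 17, 40, 19, 12, 10] -> [41, 48, 32, 17] and [40, 19, 12, 10]
  Split: [41, 48, 32, 17] -> [41, 48] and [32, 17]
    Split: [41, 48] -> [41] and [48]
    Merge: [41] + [48] -> [41, 48]
    Split: [32, 17] -> [32] and [17]
    Merge: [32] + [17] -> [17, 32]
  Merge: [41, 48] + [17, 32] -> [17, 32, 41, 48]
  Split: [40, 19, 12, 10] -> [40, 19] and [12, 10]
    Split: [40, 19] -> [40] and [19]
    Merge: [40] + [19] -> [19, 40]
    Split: [12, 10] -> [12] and [10]
    Merge: [12] + [10] -> [10, 12]
  Merge: [19, 40] + [10, 12] -> [10, 12, 19, 40]
Merge: [17, 32, 41, 48] + [10, 12, 19, 40] -> [10, 12, 17, 19, 32, 40, 41, 48]

Final sorted array: [10, 12, 17, 19, 32, 40, 41, 48]

The merge sort proceeds by recursively splitting the array and merging sorted halves.
After all merges, the sorted array is [10, 12, 17, 19, 32, 40, 41, 48].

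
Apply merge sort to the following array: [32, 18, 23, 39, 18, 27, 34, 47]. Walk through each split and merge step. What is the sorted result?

Merge sort trace:

Split: [32, 18, 23, 39, 18, 27, 34, 47] -> [32, 18, 23, 39] and [18, 27, 34, 47]
  Split: [32, 18, 23, 39] -> [32, 18] and [23, 39]
    Split: [32, 18] -> [32] and [18]
    Merge: [32] + [18] -> [18, 32]
    Split: [23, 39] -> [23] and [39]
    Merge: [23] + [39] -> [23, 39]
  Merge: [18, 32] + [23, 39] -> [18, 23, 32, 39]
  Split: [18, 27, 34, 47] -> [18, 27] and [34, 47]
    Split: [18, 27] -> [18] and [27]
    Merge: [18] + [27] -> [18, 27]
    Split: [34, 47] -> [34] and [47]
    Merge: [34] + [47] -> [34, 47]
  Merge: [18, 27] + [34, 47] -> [18, 27, 34, 47]
Merge: [18, 23, 32, 39] + [18, 27, 34, 47] -> [18, 18, 23, 27, 32, 34, 39, 47]

Final sorted array: [18, 18, 23, 27, 32, 34, 39, 47]

The merge sort proceeds by recursively splitting the array and merging sorted halves.
After all merges, the sorted array is [18, 18, 23, 27, 32, 34, 39, 47].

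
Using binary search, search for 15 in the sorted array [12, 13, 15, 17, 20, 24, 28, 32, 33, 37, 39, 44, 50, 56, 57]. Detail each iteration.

Binary search for 15 in [12, 13, 15, 17, 20, 24, 28, 32, 33, 37, 39, 44, 50, 56, 57]:

lo=0, hi=14, mid=7, arr[mid]=32 -> 32 > 15, search left half
lo=0, hi=6, mid=3, arr[mid]=17 -> 17 > 15, search left half
lo=0, hi=2, mid=1, arr[mid]=13 -> 13 < 15, search right half
lo=2, hi=2, mid=2, arr[mid]=15 -> Found target at index 2!

Binary search finds 15 at index 2 after 4 comparisons. The search repeatedly halves the search space by comparing with the middle element.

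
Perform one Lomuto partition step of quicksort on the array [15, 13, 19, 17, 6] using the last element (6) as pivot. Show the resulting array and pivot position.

Lomuto partition with pivot = 6:

Initial array: [15, 13, 19, 17, 6]

arr[0]=15 > 6: no swap
arr[1]=13 > 6: no swap
arr[2]=19 > 6: no swap
arr[3]=17 > 6: no swap

Place pivot at position 0: [6, 13, 19, 17, 15]
Pivot position: 0

After partitioning with pivot 6, the array becomes [6, 13, 19, 17, 15]. The pivot is placed at index 0. All elements to the left of the pivot are <= 6, and all elements to the right are > 6.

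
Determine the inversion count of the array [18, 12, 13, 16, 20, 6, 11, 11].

Finding inversions in [18, 12, 13, 16, 20, 6, 11, 11]:

(0, 1): arr[0]=18 > arr[1]=12
(0, 2): arr[0]=18 > arr[2]=13
(0, 3): arr[0]=18 > arr[3]=16
(0, 5): arr[0]=18 > arr[5]=6
(0, 6): arr[0]=18 > arr[6]=11
(0, 7): arr[0]=18 > arr[7]=11
(1, 5): arr[1]=12 > arr[5]=6
(1, 6): arr[1]=12 > arr[6]=11
(1, 7): arr[1]=12 > arr[7]=11
(2, 5): arr[2]=13 > arr[5]=6
(2, 6): arr[2]=13 > arr[6]=11
(2, 7): arr[2]=13 > arr[7]=11
(3, 5): arr[3]=16 > arr[5]=6
(3, 6): arr[3]=16 > arr[6]=11
(3, 7): arr[3]=16 > arr[7]=11
(4, 5): arr[4]=20 > arr[5]=6
(4, 6): arr[4]=20 > arr[6]=11
(4, 7): arr[4]=20 > arr[7]=11

Total inversions: 18

The array has 18 inversion(s): (0,1), (0,2), (0,3), (0,5), (0,6), (0,7), (1,5), (1,6), (1,7), (2,5), (2,6), (2,7), (3,5), (3,6), (3,7), (4,5), (4,6), (4,7). Each pair (i,j) satisfies i < j and arr[i] > arr[j].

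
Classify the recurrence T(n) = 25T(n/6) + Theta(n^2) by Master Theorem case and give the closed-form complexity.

Master Theorem for T(n) = 25T(n/6) + O(n^2):

a = 25, b = 6, c = 2
log_b(a) = log_6(25) = 1.7965

Case 3: c = 2 > log_6(25) = 1.7965
T(n) = O(n^2) = O(n^2)

For T(n) = 25T(n/6) + O(n^2): log_6(25) = 1.7965. This is Case 3 of the Master Theorem (c > log_b(a), work dominated by root), giving O(n^2).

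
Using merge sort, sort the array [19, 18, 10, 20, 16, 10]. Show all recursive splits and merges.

Merge sort trace:

Split: [19, 18, 10, 20, 16, 10] -> [19, 18, 10] and [20, 16, 10]
  Split: [19, 18, 10] -> [19] and [18, 10]
    Split: [18, 10] -> [18] and [10]
    Merge: [18] + [10] -> [10, 18]
  Merge: [19] + [10, 18] -> [10, 18, 19]
  Split: [20, 16, 10] -> [20] and [16, 10]
    Split: [16, 10] -> [16] and [10]
    Merge: [16] + [10] -> [10, 16]
  Merge: [20] + [10, 16] -> [10, 16, 20]
Merge: [10, 18, 19] + [10, 16, 20] -> [10, 10, 16, 18, 19, 20]

Final sorted array: [10, 10, 16, 18, 19, 20]

The merge sort proceeds by recursively splitting the array and merging sorted halves.
After all merges, the sorted array is [10, 10, 16, 18, 19, 20].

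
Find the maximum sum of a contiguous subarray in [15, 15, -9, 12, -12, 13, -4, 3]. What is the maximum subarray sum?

Using Kadane's algorithm on [15, 15, -9, 12, -12, 13, -4, 3]:

Scanning through the array:
Position 1 (value 15): max_ending_here = 30, max_so_far = 30
Position 2 (value -9): max_ending_here = 21, max_so_far = 30
Position 3 (value 12): max_ending_here = 33, max_so_far = 33
Position 4 (value -12): max_ending_here = 21, max_so_far = 33
Position 5 (value 13): max_ending_here = 34, max_so_far = 34
Position 6 (value -4): max_ending_here = 30, max_so_far = 34
Position 7 (value 3): max_ending_here = 33, max_so_far = 34

Maximum subarray: [15, 15, -9, 12, -12, 13]
Maximum sum: 34

The maximum subarray is [15, 15, -9, 12, -12, 13] with sum 34. This subarray runs from index 0 to index 5.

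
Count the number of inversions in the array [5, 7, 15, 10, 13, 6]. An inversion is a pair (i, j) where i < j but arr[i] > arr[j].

Finding inversions in [5, 7, 15, 10, 13, 6]:

(1, 5): arr[1]=7 > arr[5]=6
(2, 3): arr[2]=15 > arr[3]=10
(2, 4): arr[2]=15 > arr[4]=13
(2, 5): arr[2]=15 > arr[5]=6
(3, 5): arr[3]=10 > arr[5]=6
(4, 5): arr[4]=13 > arr[5]=6

Total inversions: 6

The array has 6 inversion(s): (1,5), (2,3), (2,4), (2,5), (3,5), (4,5). Each pair (i,j) satisfies i < j and arr[i] > arr[j].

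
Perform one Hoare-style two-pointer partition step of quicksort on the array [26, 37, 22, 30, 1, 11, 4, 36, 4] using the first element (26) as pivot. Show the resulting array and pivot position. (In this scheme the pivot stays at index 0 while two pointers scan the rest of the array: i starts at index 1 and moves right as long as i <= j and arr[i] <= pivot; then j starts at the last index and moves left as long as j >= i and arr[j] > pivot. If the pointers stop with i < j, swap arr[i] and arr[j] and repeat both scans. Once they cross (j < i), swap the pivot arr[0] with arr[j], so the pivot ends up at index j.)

Hoare-style two-pointer partition with pivot = 26:

Initial array: [26, 37, 22, 30, 1, 11, 4, 36, 4]

Pointers start at i = 1, j = 8.
i stops at index 1 (arr[1]=37 > 26), j stops at index 8 (arr[8]=4 <= 26): swap arr[1] and arr[8], array becomes [26, 4, 22, 30, 1, 11, 4, 36, 37]
i stops at index 3 (arr[3]=30 > 26), j stops at index 6 (arr[6]=4 <= 26): swap arr[3] and arr[6], array becomes [26, 4, 22, 4, 1, 11, 30, 36, 37]
i ends at 6, j ends at 5: the pointers have crossed (j < i), so scanning stops.

Swap pivot arr[0] with arr[5] to place pivot at position 5: [11, 4, 22, 4, 1, 26, 30, 36, 37]
Pivot position: 5

After partitioning with pivot 26, the array becomes [11, 4, 22, 4, 1, 26, 30, 36, 37]. The pivot is placed at index 5. All elements to the left of the pivot are <= 26, and all elements to the right are > 26.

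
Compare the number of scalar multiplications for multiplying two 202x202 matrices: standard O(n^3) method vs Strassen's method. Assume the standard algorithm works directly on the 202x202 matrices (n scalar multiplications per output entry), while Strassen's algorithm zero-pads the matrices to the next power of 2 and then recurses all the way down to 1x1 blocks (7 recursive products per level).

Matrix multiplication for 202x202 matrices:

Strassen's algorithm requires power-of-2 dimensions. Pad 202x202 to 256x256 (next power of 2).

Standard algorithm: 202^3 = 8242408 multiplications
Strassen's algorithm: 7^(log2(256)) = 7^8 = 5764801 multiplications
Savings: 8242408 - 5764801 = 2477607 multiplications

Standard: 8242408 multiplications (202^3). Strassen: 5764801 multiplications (7^8, after padding to 256x256). Strassen reduces 8 recursive multiplications to 7 at each level.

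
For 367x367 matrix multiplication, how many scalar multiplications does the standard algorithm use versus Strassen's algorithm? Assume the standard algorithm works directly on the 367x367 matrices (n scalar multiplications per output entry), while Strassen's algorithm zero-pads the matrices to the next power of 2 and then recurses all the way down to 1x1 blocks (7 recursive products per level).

Matrix multiplication for 367x367 matrices:

Strassen's algorithm requires power-of-2 dimensions. Pad 367x367 to 512x512 (next power of 2).

Standard algorithm: 367^3 = 49430863 multiplications
Strassen's algorithm: 7^(log2(512)) = 7^9 = 40353607 multiplications
Savings: 49430863 - 40353607 = 9077256 multiplications

Standard: 49430863 multiplications (367^3). Strassen: 40353607 multiplications (7^9, after padding to 512x512). Strassen reduces 8 recursive multiplications to 7 at each level.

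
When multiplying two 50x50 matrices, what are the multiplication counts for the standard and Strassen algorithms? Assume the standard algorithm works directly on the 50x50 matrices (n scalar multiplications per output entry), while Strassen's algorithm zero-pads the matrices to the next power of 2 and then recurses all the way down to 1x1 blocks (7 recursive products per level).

Matrix multiplication for 50x50 matrices:

Strassen's algorithm requires power-of-2 dimensions. Pad 50x50 to 64x64 (next power of 2).

Standard algorithm: 50^3 = 125000 multiplications
Strassen's algorithm: 7^(log2(64)) = 7^6 = 117649 multiplications
Savings: 125000 - 117649 = 7351 multiplications

Standard: 125000 multiplications (50^3). Strassen: 117649 multiplications (7^6, after padding to 64x64). Strassen reduces 8 recursive multiplications to 7 at each level.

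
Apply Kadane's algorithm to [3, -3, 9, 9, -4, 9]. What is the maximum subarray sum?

Using Kadane's algorithm on [3, -3, 9, 9, -4, 9]:

Scanning through the array:
Position 1 (value -3): max_ending_here = 0, max_so_far = 3
Position 2 (value 9): max_ending_here = 9, max_so_far = 9
Position 3 (value 9): max_ending_here = 18, max_so_far = 18
Position 4 (value -4): max_ending_here = 14, max_so_far = 18
Position 5 (value 9): max_ending_here = 23, max_so_far = 23

Maximum subarray: [3, -3, 9, 9, -4, 9]
Maximum sum: 23

The maximum subarray is [3, -3, 9, 9, -4, 9] with sum 23. This subarray runs from index 0 to index 5.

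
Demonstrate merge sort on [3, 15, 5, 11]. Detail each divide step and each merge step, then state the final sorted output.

Merge sort trace:

Split: [3, 15, 5, 11] -> [3, 15] and [5, 11]
  Split: [3, 15] -> [3] and [15]
  Merge: [3] + [15] -> [3, 15]
  Split: [5, 11] -> [5] and [11]
  Merge: [5] + [11] -> [5, 11]
Merge: [3, 15] + [5, 11] -> [3, 5, 11, 15]

Final sorted array: [3, 5, 11, 15]

The merge sort proceeds by recursively splitting the array and merging sorted halves.
After all merges, the sorted array is [3, 5, 11, 15].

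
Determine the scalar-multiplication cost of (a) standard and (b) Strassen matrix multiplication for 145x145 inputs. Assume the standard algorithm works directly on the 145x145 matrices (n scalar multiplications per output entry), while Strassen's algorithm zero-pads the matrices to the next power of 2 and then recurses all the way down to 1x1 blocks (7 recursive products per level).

Matrix multiplication for 145x145 matrices:

Strassen's algorithm requires power-of-2 dimensions. Pad 145x145 to 256x256 (next power of 2).

Standard algorithm: 145^3 = 3048625 multiplications
Strassen's algorithm: 7^(log2(256)) = 7^8 = 5764801 multiplications
Difference: 3048625 - 5764801 = -2716176 (Strassen uses MORE here due to padding overhead — for small or just-over-power-of-2 n, padding can outweigh the per-level savings)

Standard: 3048625 multiplications (145^3). Strassen: 5764801 multiplications (7^8, after padding to 256x256). Strassen reduces 8 recursive multiplications to 7 at each level.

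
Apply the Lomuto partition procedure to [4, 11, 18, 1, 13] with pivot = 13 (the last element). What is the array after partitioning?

Lomuto partition with pivot = 13:

Initial array: [4, 11, 18, 1, 13]

arr[0]=4 <= 13: swap with position 0, array becomes [4, 11, 18, 1, 13]
arr[1]=11 <= 13: swap with position 1, array becomes [4, 11, 18, 1, 13]
arr[2]=18 > 13: no swap
arr[3]=1 <= 13: swap with position 2, array becomes [4, 11, 1, 18, 13]

Place pivot at position 3: [4, 11, 1, 13, 18]
Pivot position: 3

After partitioning with pivot 13, the array becomes [4, 11, 1, 13, 18]. The pivot is placed at index 3. All elements to the left of the pivot are <= 13, and all elements to the right are > 13.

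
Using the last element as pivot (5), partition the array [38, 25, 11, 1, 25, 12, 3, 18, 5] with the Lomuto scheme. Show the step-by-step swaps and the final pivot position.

Lomuto partition with pivot = 5:

Initial array: [38, 25, 11, 1, 25, 12, 3, 18, 5]

arr[0]=38 > 5: no swap
arr[1]=25 > 5: no swap
arr[2]=11 > 5: no swap
arr[3]=1 <= 5: swap with position 0, array becomes [1, 25, 11, 38, 25, 12, 3, 18, 5]
arr[4]=25 > 5: no swap
arr[5]=12 > 5: no swap
arr[6]=3 <= 5: swap with position 1, array becomes [1, 3, 11, 38, 25, 12, 25, 18, 5]
arr[7]=18 > 5: no swap

Place pivot at position 2: [1, 3, 5, 38, 25, 12, 25, 18, 11]
Pivot position: 2

After partitioning with pivot 5, the array becomes [1, 3, 5, 38, 25, 12, 25, 18, 11]. The pivot is placed at index 2. All elements to the left of the pivot are <= 5, and all elements to the right are > 5.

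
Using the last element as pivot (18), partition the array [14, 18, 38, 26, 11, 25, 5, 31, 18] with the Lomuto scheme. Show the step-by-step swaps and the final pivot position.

Lomuto partition with pivot = 18:

Initial array: [14, 18, 38, 26, 11, 25, 5, 31, 18]

arr[0]=14 <= 18: swap with position 0, array becomes [14, 18, 38, 26, 11, 25, 5, 31, 18]
arr[1]=18 <= 18: swap with position 1, array becomes [14, 18, 38, 26, 11, 25, 5, 31, 18]
arr[2]=38 > 18: no swap
arr[3]=26 > 18: no swap
arr[4]=11 <= 18: swap with position 2, array becomes [14, 18, 11, 26, 38, 25, 5, 31, 18]
arr[5]=25 > 18: no swap
arr[6]=5 <= 18: swap with position 3, array becomes [14, 18, 11, 5, 38, 25, 26, 31, 18]
arr[7]=31 > 18: no swap

Place pivot at position 4: [14, 18, 11, 5, 18, 25, 26, 31, 38]
Pivot position: 4

After partitioning with pivot 18, the array becomes [14, 18, 11, 5, 18, 25, 26, 31, 38]. The pivot is placed at index 4. All elements to the left of the pivot are <= 18, and all elements to the right are > 18.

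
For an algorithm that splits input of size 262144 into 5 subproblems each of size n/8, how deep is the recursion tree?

For divide and conquer with division factor 8:

Problem sizes at each level:
Level 0: 262144
Level 1: 32768
Level 2: 4096
Level 3: 512
Level 4: 64
Level 5: 8
Level 6: 1

The root is level 0 and the size-1 base case is level 6 (the tree spans levels 0 through 6, i.e. 7 levels counting the root), so the depth is the number of divisions: log_8(262144) = 6

The recursion tree depth is log_8(262144) = 6. At each level, the problem size is divided by 8, so it takes 6 divisions to reduce to a base case of size 1. The algorithm makes 5 recursive calls at each level.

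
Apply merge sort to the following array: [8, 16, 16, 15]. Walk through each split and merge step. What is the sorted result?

Merge sort trace:

Split: [8, 16, 16, 15] -> [8, 16] and [16, 15]
  Split: [8, 16] -> [8] and [16]
  Merge: [8] + [16] -> [8, 16]
  Split: [16, 15] -> [16] and [15]
  Merge: [16] + [15] -> [15, 16]
Merge: [8, 16] + [15, 16] -> [8, 15, 16, 16]

Final sorted array: [8, 15, 16, 16]

The merge sort proceeds by recursively splitting the array and merging sorted halves.
After all merges, the sorted array is [8, 15, 16, 16].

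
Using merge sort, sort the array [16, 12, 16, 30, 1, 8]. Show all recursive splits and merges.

Merge sort trace:

Split: [16, 12, 16, 30, 1, 8] -> [16, 12, 16] and [30, 1, 8]
  Split: [16, 12, 16] -> [16] and [12, 16]
    Split: [12, 16] -> [12] and [16]
    Merge: [12] + [16] -> [12, 16]
  Merge: [16] + [12, 16] -> [12, 16, 16]
  Split: [30, 1, 8] -> [30] and [1, 8]
    Split: [1, 8] -> [1] and [8]
    Merge: [1] + [8] -> [1, 8]
  Merge: [30] + [1, 8] -> [1, 8, 30]
Merge: [12, 16, 16] + [1, 8, 30] -> [1, 8, 12, 16, 16, 30]

Final sorted array: [1, 8, 12, 16, 16, 30]

The merge sort proceeds by recursively splitting the array and merging sorted halves.
After all merges, the sorted array is [1, 8, 12, 16, 16, 30].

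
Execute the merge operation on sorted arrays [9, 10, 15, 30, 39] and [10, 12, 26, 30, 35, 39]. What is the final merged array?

Merging process:

Compare 9 vs 10: take 9 from left. Merged: [9]
Compare 10 vs 10: take 10 from left. Merged: [9, 10]
Compare 15 vs 10: take 10 from right. Merged: [9, 10, 10]
Compare 15 vs 12: take 12 from right. Merged: [9, 10, 10, 12]
Compare 15 vs 26: take 15 from left. Merged: [9, 10, 10, 12, 15]
Compare 30 vs 26: take 26 from right. Merged: [9, 10, 10, 12, 15, 26]
Compare 30 vs 30: take 30 from left. Merged: [9, 10, 10, 12, 15, 26, 30]
Compare 39 vs 30: take 30 from right. Merged: [9, 10, 10, 12, 15, 26, 30, 30]
Compare 39 vs 35: take 35 from right. Merged: [9, 10, 10, 12, 15, 26, 30, 30, 35]
Compare 39 vs 39: take 39 from left. Merged: [9, 10, 10, 12, 15, 26, 30, 30, 35, 39]
Append remaining from right: [39]. Merged: [9, 10, 10, 12, 15, 26, 30, 30, 35, 39, 39]

Final merged array: [9, 10, 10, 12, 15, 26, 30, 30, 35, 39, 39]
Total comparisons: 10

The merged array is [9, 10, 10, 12, 15, 26, 30, 30, 35, 39, 39], requiring 10 comparisons. The merge step runs in O(n) time where n is the total number of elements.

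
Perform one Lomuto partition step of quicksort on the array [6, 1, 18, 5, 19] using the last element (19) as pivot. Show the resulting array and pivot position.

Lomuto partition with pivot = 19:

Initial array: [6, 1, 18, 5, 19]

arr[0]=6 <= 19: swap with position 0, array becomes [6, 1, 18, 5, 19]
arr[1]=1 <= 19: swap with position 1, array becomes [6, 1, 18, 5, 19]
arr[2]=18 <= 19: swap with position 2, array becomes [6, 1, 18, 5, 19]
arr[3]=5 <= 19: swap with position 3, array becomes [6, 1, 18, 5, 19]

Place pivot at position 4: [6, 1, 18, 5, 19]
Pivot position: 4

After partitioning with pivot 19, the array becomes [6, 1, 18, 5, 19]. The pivot is placed at index 4. All elements to the left of the pivot are <= 19, and all elements to the right are > 19.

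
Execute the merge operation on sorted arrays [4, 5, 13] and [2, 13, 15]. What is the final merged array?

Merging process:

Compare 4 vs 2: take 2 from right. Merged: [2]
Compare 4 vs 13: take 4 from left. Merged: [2, 4]
Compare 5 vs 13: take 5 from left. Merged: [2, 4, 5]
Compare 13 vs 13: take 13 from left. Merged: [2, 4, 5, 13]
Append remaining from right: [13, 15]. Merged: [2, 4, 5, 13, 13, 15]

Final merged array: [2, 4, 5, 13, 13, 15]
Total comparisons: 4

The merged array is [2, 4, 5, 13, 13, 15], requiring 4 comparisons. The merge step runs in O(n) time where n is the total number of elements.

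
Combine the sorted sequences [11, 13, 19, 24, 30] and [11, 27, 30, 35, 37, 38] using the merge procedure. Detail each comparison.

Merging process:

Compare 11 vs 11: take 11 from left. Merged: [11]
Compare 13 vs 11: take 11 from right. Merged: [11, 11]
Compare 13 vs 27: take 13 from left. Merged: [11, 11, 13]
Compare 19 vs 27: take 19 from left. Merged: [11, 11, 13, 19]
Compare 24 vs 27: take 24 from left. Merged: [11, 11, 13, 19, 24]
Compare 30 vs 27: take 27 from right. Merged: [11, 11, 13, 19, 24, 27]
Compare 30 vs 30: take 30 from left. Merged: [11, 11, 13, 19, 24, 27, 30]
Append remaining from right: [30, 35, 37, 38]. Merged: [11, 11, 13, 19, 24, 27, 30, 30, 35, 37, 38]

Final merged array: [11, 11, 13, 19, 24, 27, 30, 30, 35, 37, 38]
Total comparisons: 7

The merged array is [11, 11, 13, 19, 24, 27, 30, 30, 35, 37, 38], requiring 7 comparisons. The merge step runs in O(n) time where n is the total number of elements.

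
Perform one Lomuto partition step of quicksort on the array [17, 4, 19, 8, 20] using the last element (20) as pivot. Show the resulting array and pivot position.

Lomuto partition with pivot = 20:

Initial array: [17, 4, 19, 8, 20]

arr[0]=17 <= 20: swap with position 0, array becomes [17, 4, 19, 8, 20]
arr[1]=4 <= 20: swap with position 1, array becomes [17, 4, 19, 8, 20]
arr[2]=19 <= 20: swap with position 2, array becomes [17, 4, 19, 8, 20]
arr[3]=8 <= 20: swap with position 3, array becomes [17, 4, 19, 8, 20]

Place pivot at position 4: [17, 4, 19, 8, 20]
Pivot position: 4

After partitioning with pivot 20, the array becomes [17, 4, 19, 8, 20]. The pivot is placed at index 4. All elements to the left of the pivot are <= 20, and all elements to the right are > 20.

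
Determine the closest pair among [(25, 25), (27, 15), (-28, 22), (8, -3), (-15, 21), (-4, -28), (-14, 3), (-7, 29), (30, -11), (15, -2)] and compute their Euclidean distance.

Computing all pairwise distances among 10 points:

d((25, 25), (27, 15)) = 10.198
d((25, 25), (-28, 22)) = 53.0848
d((25, 25), (8, -3)) = 32.7567
d((25, 25), (-15, 21)) = 40.1995
d((25, 25), (-4, -28)) = 60.4152
d((25, 25), (-14, 3)) = 44.7772
d((25, 25), (-7, 29)) = 32.249
d((25, 25), (30, -11)) = 36.3456
d((25, 25), (15, -2)) = 28.7924
d((27, 15), (-28, 22)) = 55.4437
d((27, 15), (8, -3)) = 26.1725
d((27, 15), (-15, 21)) = 42.4264
d((27, 15), (-4, -28)) = 53.0094
d((27, 15), (-14, 3)) = 42.72
d((27, 15), (-7, 29)) = 36.7696
d((27, 15), (30, -11)) = 26.1725
d((27, 15), (15, -2)) = 20.8087
d((-28, 22), (8, -3)) = 43.8292
d((-28, 22), (-15, 21)) = 13.0384
d((-28, 22), (-4, -28)) = 55.4617
d((-28, 22), (-14, 3)) = 23.6008
d((-28, 22), (-7, 29)) = 22.1359
d((-28, 22), (30, -11)) = 66.7308
d((-28, 22), (15, -2)) = 49.2443
d((8, -3), (-15, 21)) = 33.2415
d((8, -3), (-4, -28)) = 27.7308
d((8, -3), (-14, 3)) = 22.8035
d((8, -3), (-7, 29)) = 35.3412
d((8, -3), (30, -11)) = 23.4094
d((8, -3), (15, -2)) = 7.0711 <-- minimum
d((-15, 21), (-4, -28)) = 50.2195
d((-15, 21), (-14, 3)) = 18.0278
d((-15, 21), (-7, 29)) = 11.3137
d((-15, 21), (30, -11)) = 55.2178
d((-15, 21), (15, -2)) = 37.8021
d((-4, -28), (-14, 3)) = 32.573
d((-4, -28), (-7, 29)) = 57.0789
d((-4, -28), (30, -11)) = 38.0132
d((-4, -28), (15, -2)) = 32.2025
d((-14, 3), (-7, 29)) = 26.9258
d((-14, 3), (30, -11)) = 46.1736
d((-14, 3), (15, -2)) = 29.4279
d((-7, 29), (30, -11)) = 54.4885
d((-7, 29), (15, -2)) = 38.0132
d((30, -11), (15, -2)) = 17.4929

Closest pair: (8, -3) and (15, -2) with distance 7.0711

The closest pair is (8, -3) and (15, -2) with Euclidean distance 7.0711. For 10 points, brute-force pairwise comparison is shown above. For large n, the divide-and-conquer algorithm (sort by x, recurse on halves, check the dividing strip) achieves O(n log n).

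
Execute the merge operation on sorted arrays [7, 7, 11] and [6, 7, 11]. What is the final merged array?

Merging process:

Compare 7 vs 6: take 6 from right. Merged: [6]
Compare 7 vs 7: take 7 from left. Merged: [6, 7]
Compare 7 vs 7: take 7 from left. Merged: [6, 7, 7]
Compare 11 vs 7: take 7 from right. Merged: [6, 7, 7, 7]
Compare 11 vs 11: take 11 from left. Merged: [6, 7, 7, 7, 11]
Append remaining from right: [11]. Merged: [6, 7, 7, 7, 11, 11]

Final merged array: [6, 7, 7, 7, 11, 11]
Total comparisons: 5

The merged array is [6, 7, 7, 7, 11, 11], requiring 5 comparisons. The merge step runs in O(n) time where n is the total number of elements.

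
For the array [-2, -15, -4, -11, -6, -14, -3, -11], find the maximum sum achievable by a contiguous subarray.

Using Kadane's algorithm on [-2, -15, -4, -11, -6, -14, -3, -11]:

Scanning through the array:
Position 1 (value -15): max_ending_here = -15, max_so_far = -2
Position 2 (value -4): max_ending_here = -4, max_so_far = -2
Position 3 (value -11): max_ending_here = -11, max_so_far = -2
Position 4 (value -6): max_ending_here = -6, max_so_far = -2
Position 5 (value -14): max_ending_here = -14, max_so_far = -2
Position 6 (value -3): max_ending_here = -3, max_so_far = -2
Position 7 (value -11): max_ending_here = -11, max_so_far = -2

Maximum subarray: [-2]
Maximum sum: -2

The maximum subarray is [-2] with sum -2. This subarray runs from index 0 to index 0.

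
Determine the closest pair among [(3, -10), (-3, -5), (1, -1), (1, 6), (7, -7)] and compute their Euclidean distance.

Computing all pairwise distances among 5 points:

d((3, -10), (-3, -5)) = 7.8102
d((3, -10), (1, -1)) = 9.2195
d((3, -10), (1, 6)) = 16.1245
d((3, -10), (7, -7)) = 5.0 <-- minimum
d((-3, -5), (1, -1)) = 5.6569
d((-3, -5), (1, 6)) = 11.7047
d((-3, -5), (7, -7)) = 10.198
d((1, -1), (1, 6)) = 7.0
d((1, -1), (7, -7)) = 8.4853
d((1, 6), (7, -7)) = 14.3178

Closest pair: (3, -10) and (7, -7) with distance 5.0

The closest pair is (3, -10) and (7, -7) with Euclidean distance 5.0. For 5 points, brute-force pairwise comparison is shown above. For large n, the divide-and-conquer algorithm (sort by x, recurse on halves, check the dividing strip) achieves O(n log n).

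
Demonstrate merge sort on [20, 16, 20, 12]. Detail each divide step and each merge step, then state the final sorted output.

Merge sort trace:

Split: [20, 16, 20, 12] -> [20, 16] and [20, 12]
  Split: [20, 16] -> [20] and [16]
  Merge: [20] + [16] -> [16, 20]
  Split: [20, 12] -> [20] and [12]
  Merge: [20] + [12] -> [12, 20]
Merge: [16, 20] + [12, 20] -> [12, 16, 20, 20]

Final sorted array: [12, 16, 20, 20]

The merge sort proceeds by recursively splitting the array and merging sorted halves.
After all merges, the sorted array is [12, 16, 20, 20].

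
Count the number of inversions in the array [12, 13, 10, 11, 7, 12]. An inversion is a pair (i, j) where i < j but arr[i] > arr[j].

Finding inversions in [12, 13, 10, 11, 7, 12]:

(0, 2): arr[0]=12 > arr[2]=10
(0, 3): arr[0]=12 > arr[3]=11
(0, 4): arr[0]=12 > arr[4]=7
(1, 2): arr[1]=13 > arr[2]=10
(1, 3): arr[1]=13 > arr[3]=11
(1, 4): arr[1]=13 > arr[4]=7
(1, 5): arr[1]=13 > arr[5]=12
(2, 4): arr[2]=10 > arr[4]=7
(3, 4): arr[3]=11 > arr[4]=7

Total inversions: 9

The array has 9 inversion(s): (0,2), (0,3), (0,4), (1,2), (1,3), (1,4), (1,5), (2,4), (3,4). Each pair (i,j) satisfies i < j and arr[i] > arr[j].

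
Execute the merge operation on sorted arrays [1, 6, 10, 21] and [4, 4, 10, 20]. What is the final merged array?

Merging process:

Compare 1 vs 4: take 1 from left. Merged: [1]
Compare 6 vs 4: take 4 from right. Merged: [1, 4]
Compare 6 vs 4: take 4 from right. Merged: [1, 4, 4]
Compare 6 vs 10: take 6 from left. Merged: [1, 4, 4, 6]
Compare 10 vs 10: take 10 from left. Merged: [1, 4, 4, 6, 10]
Compare 21 vs 10: take 10 from right. Merged: [1, 4, 4, 6, 10, 10]
Compare 21 vs 20: take 20 from right. Merged: [1, 4, 4, 6, 10, 10, 20]
Append remaining from left: [21]. Merged: [1, 4, 4, 6, 10, 10, 20, 21]

Final merged array: [1, 4, 4, 6, 10, 10, 20, 21]
Total comparisons: 7

The merged array is [1, 4, 4, 6, 10, 10, 20, 21], requiring 7 comparisons. The merge step runs in O(n) time where n is the total number of elements.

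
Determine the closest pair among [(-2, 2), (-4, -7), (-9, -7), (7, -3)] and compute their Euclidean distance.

Computing all pairwise distances among 4 points:

d((-2, 2), (-4, -7)) = 9.2195
d((-2, 2), (-9, -7)) = 11.4018
d((-2, 2), (7, -3)) = 10.2956
d((-4, -7), (-9, -7)) = 5.0 <-- minimum
d((-4, -7), (7, -3)) = 11.7047
d((-9, -7), (7, -3)) = 16.4924

Closest pair: (-4, -7) and (-9, -7) with distance 5.0

The closest pair is (-4, -7) and (-9, -7) with Euclidean distance 5.0. For 4 points, brute-force pairwise comparison is shown above. For large n, the divide-and-conquer algorithm (sort by x, recurse on halves, check the dividing strip) achieves O(n log n).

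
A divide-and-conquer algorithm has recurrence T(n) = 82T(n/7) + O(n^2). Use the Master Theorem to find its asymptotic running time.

Master Theorem for T(n) = 82T(n/7) + O(n^2):

a = 82, b = 7, c = 2
log_b(a) = log_7(82) = 2.2646

Case 1: c = 2 < log_7(82) = 2.2646
T(n) = O(n^(log_7 82))

For T(n) = 82T(n/7) + O(n^2): log_7(82) = 2.2646. This is Case 1 of the Master Theorem (c < log_b(a), work dominated by leaves), giving O(n^(log_7 82)).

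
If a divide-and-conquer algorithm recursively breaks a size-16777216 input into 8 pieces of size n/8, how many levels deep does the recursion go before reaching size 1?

For divide and conquer with division factor 8:

Problem sizes at each level:
Level 0: 16777216
Level 1: 2097152
Level 2: 262144
Level 3: 32768
Level 4: 4096
Level 5: 512
Level 6: 64
Level 7: 8
Level 8: 1

The root is level 0 and the size-1 base case is level 8 (the tree spans levels 0 through 8, i.e. 9 levels counting the root), so the depth is the number of divisions: log_8(16777216) = 8

The recursion tree depth is log_8(16777216) = 8. At each level, the problem size is divided by 8, so it takes 8 divisions to reduce to a base case of size 1. The algorithm makes 8 recursive calls at each level.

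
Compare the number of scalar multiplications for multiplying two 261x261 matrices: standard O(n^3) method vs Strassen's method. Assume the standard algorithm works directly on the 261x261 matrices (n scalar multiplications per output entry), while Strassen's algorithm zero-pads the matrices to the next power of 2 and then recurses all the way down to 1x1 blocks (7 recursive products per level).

Matrix multiplication for 261x261 matrices:

Strassen's algorithm requires power-of-2 dimensions. Pad 261x261 to 512x512 (next power of 2).

Standard algorithm: 261^3 = 17779581 multiplications
Strassen's algorithm: 7^(log2(512)) = 7^9 = 40353607 multiplications
Difference: 17779581 - 40353607 = -22574026 (Strassen uses MORE here due to padding overhead — for small or just-over-power-of-2 n, padding can outweigh the per-level savings)

Standard: 17779581 multiplications (261^3). Strassen: 40353607 multiplications (7^9, after padding to 512x512). Strassen reduces 8 recursive multiplications to 7 at each level.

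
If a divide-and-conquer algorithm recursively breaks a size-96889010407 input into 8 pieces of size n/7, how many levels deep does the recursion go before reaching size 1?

For divide and conquer with division factor 7:

Problem sizes at each level:
Level 0: 96889010407
Level 1: 13841287201
Level 2: 1977326743
Level 3: 282475249
Level 4: 40353607
Level 5: 5764801
Level 6: 823543
Level 7: 117649
Level 8: 16807
Level 9: 2401
Level 10: 343
Level 11: 49
Level 12: 7
Level 13: 1

The root is level 0 and the size-1 base case is level 13 (the tree spans levels 0 through 13, i.e. 14 levels counting the root), so the depth is the number of divisions: log_7(96889010407) = 13

The recursion tree depth is log_7(96889010407) = 13. At each level, the problem size is divided by 7, so it takes 13 divisions to reduce to a base case of size 1. The algorithm makes 8 recursive calls at each level.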